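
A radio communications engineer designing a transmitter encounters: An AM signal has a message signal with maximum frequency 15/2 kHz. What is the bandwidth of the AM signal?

In AM (double-sideband), the bandwidth is twice the message frequency.
BW = 2 * f_m = 2 * 15/2 kHz = 15 kHz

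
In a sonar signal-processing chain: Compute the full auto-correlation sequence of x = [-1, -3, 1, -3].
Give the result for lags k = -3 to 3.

r_xx[k] = sum_m x[m]*x[m+k], indexed from 0, for k = -3 to 3:
  r_xx[-3] = x[3]*x[0] = 3
  r_xx[-2] = x[2]*x[0] + x[3]*x[1] = 8
  r_xx[-1] = x[1]*x[0] + x[2]*x[1] + x[3]*x[2] = -3
  r_xx[0] = x[0]*x[0] + x[1]*x[1] + x[2]*x[2] + x[3]*x[3] = 20
  r_xx[1] = x[0]*x[1] + x[1]*x[2] + x[2]*x[3] = -3
  r_xx[2] = x[0]*x[2] + x[1]*x[3] = 8
  r_xx[3] = x[0]*x[3] = 3
r_xx = [3, 8, -3, 20, -3, 8, 3]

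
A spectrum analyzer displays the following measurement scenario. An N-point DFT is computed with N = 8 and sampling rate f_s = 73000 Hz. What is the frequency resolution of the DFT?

DFT frequency resolution = f_s / N
= 73000 / 8 = 9125 Hz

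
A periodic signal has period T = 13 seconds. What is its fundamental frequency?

The fundamental frequency is the reciprocal of the period.
f = 1/T = 1/(13) = 1/13 Hz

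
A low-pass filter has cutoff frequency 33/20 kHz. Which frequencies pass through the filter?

A low-pass filter passes all frequencies below the cutoff frequency 33/20 kHz and attenuates higher frequencies.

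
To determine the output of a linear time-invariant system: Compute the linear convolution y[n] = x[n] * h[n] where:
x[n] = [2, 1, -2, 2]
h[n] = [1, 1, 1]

y[n] = sum_k x[k]*h[n-k]. Output length = len(x) + len(h) - 1 = 4 + 3 - 1 = 6.
y[0] = 2*1 = 2
y[1] = 1*1 + 2*1 = 3
y[2] = -2*1 + 1*1 + 2*1 = 1
y[3] = 2*1 + -2*1 + 1*1 = 1
y[4] = 2*1 + -2*1 = 0
y[5] = 2*1 = 2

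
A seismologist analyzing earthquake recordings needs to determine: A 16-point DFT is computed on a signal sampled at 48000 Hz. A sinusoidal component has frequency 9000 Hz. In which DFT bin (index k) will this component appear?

DFT frequency resolution = f_s/N = 48000/16 = 3000 Hz
Bin index k = f_signal / resolution = 9000 / 3000 = 3
The signal frequency 9000 Hz falls in DFT bin k = 3.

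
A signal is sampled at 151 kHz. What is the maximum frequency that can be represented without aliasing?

The maximum frequency that can be represented without aliasing
is the Nyquist frequency: f_max = f_s / 2 = 151 kHz / 2 = 151/2 kHz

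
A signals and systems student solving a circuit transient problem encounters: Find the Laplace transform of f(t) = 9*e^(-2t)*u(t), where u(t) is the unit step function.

Standard Laplace transform pair:
e^(-at)*u(t) <-> 1/(s+a)
With a = 2: L{9*e^(-2t)*u(t)} = 9/(s+2), ROC: Re(s) > -2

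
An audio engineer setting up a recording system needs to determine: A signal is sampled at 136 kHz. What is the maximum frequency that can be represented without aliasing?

The maximum frequency that can be represented without aliasing
is the Nyquist frequency: f_max = f_s / 2 = 136 kHz / 2 = 68 kHz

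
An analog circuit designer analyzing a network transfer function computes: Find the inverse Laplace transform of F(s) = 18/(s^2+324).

Standard pair: w/(s^2+w^2) <-> sin(wt)*u(t)
Recognize w^2 = 324, so w = 18; numerator 18 = 1*18.
f(t) = sin(18t)*u(t)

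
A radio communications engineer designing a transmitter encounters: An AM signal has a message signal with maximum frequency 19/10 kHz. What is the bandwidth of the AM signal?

In AM (double-sideband), the bandwidth is twice the message frequency.
BW = 2 * f_m = 2 * 19/10 kHz = 19/5 kHz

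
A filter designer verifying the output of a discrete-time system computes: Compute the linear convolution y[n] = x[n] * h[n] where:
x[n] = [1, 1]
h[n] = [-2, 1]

y[n] = sum_k x[k]*h[n-k]. Output length = len(x) + len(h) - 1 = 2 + 2 - 1 = 3.
y[0] = 1*-2 = -2
y[1] = 1*-2 + 1*1 = -1
y[2] = 1*1 = 1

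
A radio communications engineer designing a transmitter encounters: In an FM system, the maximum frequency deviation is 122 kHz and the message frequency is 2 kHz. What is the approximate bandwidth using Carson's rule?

Carson's rule: BW = 2*(delta_f + f_m)
= 2*(122 + 2) kHz = 248 kHz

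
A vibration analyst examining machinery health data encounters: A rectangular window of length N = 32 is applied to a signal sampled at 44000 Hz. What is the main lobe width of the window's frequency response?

For a rectangular window of length N,
the main lobe width in frequency is 2*f_s/N.
= 2*44000/32 = 2750 Hz
This determines the minimum frequency separation for resolving two sinusoids.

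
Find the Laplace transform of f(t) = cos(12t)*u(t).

Standard pair: cos(wt)*u(t) <-> s/(s^2+w^2)
With w = 12: L{cos(12t)*u(t)} = s/(s^2+144)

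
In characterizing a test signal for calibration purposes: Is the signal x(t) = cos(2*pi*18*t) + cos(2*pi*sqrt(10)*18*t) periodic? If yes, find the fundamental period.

f1 = 18 Hz, f2 = 18*sqrt(10) Hz
Ratio f2/f1 = sqrt(10), which is irrational.
Since the frequency ratio is irrational, no common period exists.
The signal is not periodic.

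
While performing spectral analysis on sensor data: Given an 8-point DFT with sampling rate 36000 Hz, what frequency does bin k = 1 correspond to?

The frequency of DFT bin k is: f_k = k * f_s / N
f_1 = 1 * 36000 / 8 = 4500 Hz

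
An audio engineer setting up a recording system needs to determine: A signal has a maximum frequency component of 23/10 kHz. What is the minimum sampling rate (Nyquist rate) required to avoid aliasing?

By the Nyquist-Shannon sampling theorem,
the minimum sampling rate (Nyquist rate) must be at least 2 * f_max.
Nyquist rate = 2 * 23/10 kHz = 23/5 kHz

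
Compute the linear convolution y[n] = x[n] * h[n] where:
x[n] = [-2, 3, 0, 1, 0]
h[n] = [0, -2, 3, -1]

y[n] = sum_k x[k]*h[n-k]. Output length = len(x) + len(h) - 1 = 5 + 4 - 1 = 8.
y[0] = -2*0 = 0
y[1] = 3*0 + -2*-2 = 4
y[2] = 0*0 + 3*-2 + -2*3 = -12
y[3] = 1*0 + 0*-2 + 3*3 + -2*-1 = 11
y[4] = 0*0 + 1*-2 + 0*3 + 3*-1 = -5
y[5] = 0*-2 + 1*3 + 0*-1 = 3
y[6] = 0*3 + 1*-1 = -1
y[7] = 0*-1 = 0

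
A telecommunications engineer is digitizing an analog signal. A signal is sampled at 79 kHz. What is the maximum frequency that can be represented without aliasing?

The maximum frequency that can be represented without aliasing
is the Nyquist frequency: f_max = f_s / 2 = 79 kHz / 2 = 79/2 kHz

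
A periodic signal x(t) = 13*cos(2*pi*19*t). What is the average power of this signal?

Average power of A*cos(wt) is A^2/2.
P = 13^2 / 2 = 169/2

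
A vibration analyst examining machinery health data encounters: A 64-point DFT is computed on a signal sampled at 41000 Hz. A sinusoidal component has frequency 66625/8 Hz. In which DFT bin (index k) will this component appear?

DFT frequency resolution = f_s/N = 41000/64 = 5125/8 Hz
Bin index k = f_signal / resolution = 66625/8 / 5125/8 = 13
The signal frequency 66625/8 Hz falls in DFT bin k = 13.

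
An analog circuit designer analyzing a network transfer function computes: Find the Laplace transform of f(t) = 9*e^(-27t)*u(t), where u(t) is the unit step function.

Standard Laplace transform pair:
e^(-at)*u(t) <-> 1/(s+a)
With a = 27: L{9*e^(-27t)*u(t)} = 9/(s+27), ROC: Re(s) > -27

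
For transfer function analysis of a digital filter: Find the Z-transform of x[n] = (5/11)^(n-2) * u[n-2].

Time-shifting property: if X(z) = Z{x[n]}, then Z{x[n-d]} = z^(-d) * X(z)
X(z) = z/(z - 5/11) for x[n] = (5/11)^n * u[n]
Z{x[n-2]} = z^(-2) * z/(z - 5/11) = z^(-1)/(z - 5/11)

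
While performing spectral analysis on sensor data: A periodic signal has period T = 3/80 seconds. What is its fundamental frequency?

The fundamental frequency is the reciprocal of the period.
f = 1/T = 1/(3/80) = 80/3 Hz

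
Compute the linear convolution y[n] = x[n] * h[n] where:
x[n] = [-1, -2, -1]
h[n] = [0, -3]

y[n] = sum_k x[k]*h[n-k]. Output length = len(x) + len(h) - 1 = 3 + 2 - 1 = 4.
y[0] = -1*0 = 0
y[1] = -2*0 + -1*-3 = 3
y[2] = -1*0 + -2*-3 = 6
y[3] = -1*-3 = 3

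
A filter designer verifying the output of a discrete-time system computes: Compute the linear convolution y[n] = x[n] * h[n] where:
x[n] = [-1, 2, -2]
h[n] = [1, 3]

y[n] = sum_k x[k]*h[n-k]. Output length = len(x) + len(h) - 1 = 3 + 2 - 1 = 4.
y[0] = -1*1 = -1
y[1] = 2*1 + -1*3 = -1
y[2] = -2*1 + 2*3 = 4
y[3] = -2*3 = -6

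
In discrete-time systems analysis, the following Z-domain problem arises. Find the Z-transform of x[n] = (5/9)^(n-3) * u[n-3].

Time-shifting property: if X(z) = Z{x[n]}, then Z{x[n-d]} = z^(-d) * X(z)
X(z) = z/(z - 5/9) for x[n] = (5/9)^n * u[n]
Z{x[n-3]} = z^(-3) * z/(z - 5/9) = z^(-2)/(z - 5/9)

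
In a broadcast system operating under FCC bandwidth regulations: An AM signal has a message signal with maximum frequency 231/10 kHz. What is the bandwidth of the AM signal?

In AM (double-sideband), the bandwidth is twice the message frequency.
BW = 2 * f_m = 2 * 231/10 kHz = 231/5 kHz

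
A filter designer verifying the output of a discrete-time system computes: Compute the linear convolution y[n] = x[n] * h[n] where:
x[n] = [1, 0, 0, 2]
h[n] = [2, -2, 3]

y[n] = sum_k x[k]*h[n-k]. Output length = len(x) + len(h) - 1 = 4 + 3 - 1 = 6.
y[0] = 1*2 = 2
y[1] = 0*2 + 1*-2 = -2
y[2] = 0*2 + 0*-2 + 1*3 = 3
y[3] = 2*2 + 0*-2 + 0*3 = 4
y[4] = 2*-2 + 0*3 = -4
y[5] = 2*3 = 6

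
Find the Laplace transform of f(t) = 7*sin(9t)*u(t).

Standard pair: sin(wt)*u(t) <-> w/(s^2+w^2)
With w = 9: L{7*sin(9t)*u(t)} = 63/(s^2+81)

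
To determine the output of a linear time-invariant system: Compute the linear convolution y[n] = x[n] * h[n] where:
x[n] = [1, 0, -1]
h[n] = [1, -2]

y[n] = sum_k x[k]*h[n-k]. Output length = len(x) + len(h) - 1 = 3 + 2 - 1 = 4.
y[0] = 1*1 = 1
y[1] = 0*1 + 1*-2 = -2
y[2] = -1*1 + 0*-2 = -1
y[3] = -1*-2 = 2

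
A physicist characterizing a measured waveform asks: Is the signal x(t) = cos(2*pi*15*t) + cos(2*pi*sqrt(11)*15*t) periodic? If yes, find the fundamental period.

f1 = 15 Hz, f2 = 15*sqrt(11) Hz
Ratio f2/f1 = sqrt(11), which is irrational.
Since the frequency ratio is irrational, no common period exists.
The signal is not periodic.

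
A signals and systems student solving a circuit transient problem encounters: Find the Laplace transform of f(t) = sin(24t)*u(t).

Standard pair: sin(wt)*u(t) <-> w/(s^2+w^2)
With w = 24: L{sin(24t)*u(t)} = 24/(s^2+576)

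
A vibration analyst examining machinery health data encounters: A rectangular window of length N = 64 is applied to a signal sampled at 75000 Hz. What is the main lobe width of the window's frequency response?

For a rectangular window of length N,
the main lobe width in frequency is 2*f_s/N.
= 2*75000/64 = 9375/4 Hz
This determines the minimum frequency separation for resolving two sinusoids.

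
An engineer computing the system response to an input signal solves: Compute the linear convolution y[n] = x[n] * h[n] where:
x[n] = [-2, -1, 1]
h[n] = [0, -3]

y[n] = sum_k x[k]*h[n-k]. Output length = len(x) + len(h) - 1 = 3 + 2 - 1 = 4.
y[0] = -2*0 = 0
y[1] = -1*0 + -2*-3 = 6
y[2] = 1*0 + -1*-3 = 3
y[3] = 1*-3 = -3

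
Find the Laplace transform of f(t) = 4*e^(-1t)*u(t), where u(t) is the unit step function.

Standard Laplace transform pair:
e^(-at)*u(t) <-> 1/(s+a)
With a = 1: L{4*e^(-1t)*u(t)} = 4/(s+1), ROC: Re(s) > -1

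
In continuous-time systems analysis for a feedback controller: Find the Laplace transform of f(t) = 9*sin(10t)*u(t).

Standard pair: sin(wt)*u(t) <-> w/(s^2+w^2)
With w = 10: L{9*sin(10t)*u(t)} = 90/(s^2+100)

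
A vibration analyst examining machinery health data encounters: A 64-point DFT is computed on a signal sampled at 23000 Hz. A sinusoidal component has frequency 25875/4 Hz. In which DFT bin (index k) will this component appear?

DFT frequency resolution = f_s/N = 23000/64 = 2875/8 Hz
Bin index k = f_signal / resolution = 25875/4 / 2875/8 = 18
The signal frequency 25875/4 Hz falls in DFT bin k = 18.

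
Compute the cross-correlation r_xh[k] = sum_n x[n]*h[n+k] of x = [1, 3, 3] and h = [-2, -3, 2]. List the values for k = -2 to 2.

Both sequences indexed from 0 and zero outside their support.
Lags with overlap: k = -2 to 2.
  r_xh[-2] = x[2]*h[0] = -6
  r_xh[-1] = x[1]*h[0] + x[2]*h[1] = -15
  r_xh[0] = x[0]*h[0] + x[1]*h[1] + x[2]*h[2] = -5
  r_xh[1] = x[0]*h[1] + x[1]*h[2] = 3
  r_xh[2] = x[0]*h[2] = 2
r_xh = [-6, -15, -5, 3, 2] (for k = -2, ..., 2)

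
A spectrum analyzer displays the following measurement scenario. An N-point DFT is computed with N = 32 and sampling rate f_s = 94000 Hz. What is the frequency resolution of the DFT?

DFT frequency resolution = f_s / N
= 94000 / 32 = 5875/2 Hz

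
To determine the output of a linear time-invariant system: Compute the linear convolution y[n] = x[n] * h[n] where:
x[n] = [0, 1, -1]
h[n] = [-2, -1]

y[n] = sum_k x[k]*h[n-k]. Output length = len(x) + len(h) - 1 = 3 + 2 - 1 = 4.
y[0] = 0*-2 = 0
y[1] = 1*-2 + 0*-1 = -2
y[2] = -1*-2 + 1*-1 = 1
y[3] = -1*-1 = 1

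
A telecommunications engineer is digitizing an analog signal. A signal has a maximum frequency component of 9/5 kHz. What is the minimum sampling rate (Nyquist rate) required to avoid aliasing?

By the Nyquist-Shannon sampling theorem,
the minimum sampling rate (Nyquist rate) must be at least 2 * f_max.
Nyquist rate = 2 * 9/5 kHz = 18/5 kHz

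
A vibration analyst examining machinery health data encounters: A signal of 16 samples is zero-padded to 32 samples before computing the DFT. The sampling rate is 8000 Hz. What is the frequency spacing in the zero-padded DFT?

Original DFT: N = 16, resolution = f_s/N = 8000/16 = 500 Hz
Zero-padded DFT: N = 32, resolution = f_s/N = 8000/32 = 250 Hz
Zero-padding interpolates the spectrum (finer frequency grid)
but does NOT improve the true spectral resolution (ability to resolve close frequencies).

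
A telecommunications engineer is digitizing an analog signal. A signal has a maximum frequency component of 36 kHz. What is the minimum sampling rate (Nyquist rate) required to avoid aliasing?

By the Nyquist-Shannon sampling theorem,
the minimum sampling rate (Nyquist rate) must be at least 2 * f_max.
Nyquist rate = 2 * 36 kHz = 72 kHz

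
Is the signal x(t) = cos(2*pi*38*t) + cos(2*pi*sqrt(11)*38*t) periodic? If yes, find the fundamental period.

f1 = 38 Hz, f2 = 38*sqrt(11) Hz
Ratio f2/f1 = sqrt(11), which is irrational.
Since the frequency ratio is irrational, no common period exists.
The signal is not periodic.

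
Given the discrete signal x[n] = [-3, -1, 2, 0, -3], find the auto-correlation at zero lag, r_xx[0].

The auto-correlation at zero lag r_xx[0] equals the signal energy.
r_xx[0] = sum of x[n]^2 = (-3)^2 + (-1)^2 + 2^2 + 0^2 + (-3)^2
= 9 + 1 + 4 + 0 + 9 = 23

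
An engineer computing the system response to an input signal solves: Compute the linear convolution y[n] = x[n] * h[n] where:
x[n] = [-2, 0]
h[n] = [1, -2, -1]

y[n] = sum_k x[k]*h[n-k]. Output length = len(x) + len(h) - 1 = 2 + 3 - 1 = 4.
y[0] = -2*1 = -2
y[1] = 0*1 + -2*-2 = 4
y[2] = 0*-2 + -2*-1 = 2
y[3] = 0*-1 = 0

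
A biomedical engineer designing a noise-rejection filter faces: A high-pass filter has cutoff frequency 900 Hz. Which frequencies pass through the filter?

A high-pass filter passes all frequencies above the cutoff frequency 900 Hz and attenuates lower frequencies.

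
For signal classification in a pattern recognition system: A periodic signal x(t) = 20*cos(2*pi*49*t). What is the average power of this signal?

Average power of A*cos(wt) is A^2/2.
P = 20^2 / 2 = 400/2 = 200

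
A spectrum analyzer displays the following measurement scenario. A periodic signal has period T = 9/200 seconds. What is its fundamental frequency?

The fundamental frequency is the reciprocal of the period.
f = 1/T = 1/(9/200) = 200/9 Hz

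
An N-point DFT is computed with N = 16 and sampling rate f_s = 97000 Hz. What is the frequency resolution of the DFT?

DFT frequency resolution = f_s / N
= 97000 / 16 = 12125/2 Hz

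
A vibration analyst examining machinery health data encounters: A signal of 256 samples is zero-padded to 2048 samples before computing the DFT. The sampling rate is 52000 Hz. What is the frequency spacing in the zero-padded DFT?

Original DFT: N = 256, resolution = f_s/N = 52000/256 = 1625/8 Hz
Zero-padded DFT: N = 2048, resolution = f_s/N = 52000/2048 = 1625/64 Hz
Zero-padding interpolates the spectrum (finer frequency grid)
but does NOT improve the true spectral resolution (ability to resolve close frequencies).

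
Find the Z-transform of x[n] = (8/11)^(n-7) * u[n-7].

Time-shifting property: if X(z) = Z{x[n]}, then Z{x[n-d]} = z^(-d) * X(z)
X(z) = z/(z - 8/11) for x[n] = (8/11)^n * u[n]
Z{x[n-7]} = z^(-7) * z/(z - 8/11) = z^(-6)/(z - 8/11)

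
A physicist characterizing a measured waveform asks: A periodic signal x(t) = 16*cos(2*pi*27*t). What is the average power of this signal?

Average power of A*cos(wt) is A^2/2.
P = 16^2 / 2 = 256/2 = 128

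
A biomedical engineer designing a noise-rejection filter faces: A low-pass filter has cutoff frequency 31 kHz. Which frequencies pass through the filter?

A low-pass filter passes all frequencies below the cutoff frequency 31 kHz and attenuates higher frequencies.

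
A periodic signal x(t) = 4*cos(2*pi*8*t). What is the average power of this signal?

Average power of A*cos(wt) is A^2/2.
P = 4^2 / 2 = 16/2 = 8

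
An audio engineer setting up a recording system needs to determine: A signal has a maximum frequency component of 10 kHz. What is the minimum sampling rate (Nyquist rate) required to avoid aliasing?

By the Nyquist-Shannon sampling theorem,
the minimum sampling rate (Nyquist rate) must be at least 2 * f_max.
Nyquist rate = 2 * 10 kHz = 20 kHz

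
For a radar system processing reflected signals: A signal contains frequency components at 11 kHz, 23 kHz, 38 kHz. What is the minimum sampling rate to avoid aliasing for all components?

The highest frequency component is f_max = 38 kHz.
Nyquist rate = 2 * f_max = 2 * 38 kHz = 76 kHz.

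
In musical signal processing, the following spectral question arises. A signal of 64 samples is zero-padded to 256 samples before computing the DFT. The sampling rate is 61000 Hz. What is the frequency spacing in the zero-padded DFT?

Original DFT: N = 64, resolution = f_s/N = 61000/64 = 7625/8 Hz
Zero-padded DFT: N = 256, resolution = f_s/N = 61000/256 = 7625/32 Hz
Zero-padding interpolates the spectrum (finer frequency grid)
but does NOT improve the true spectral resolution (ability to resolve close frequencies).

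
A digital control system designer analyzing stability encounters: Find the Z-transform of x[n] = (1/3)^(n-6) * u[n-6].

Time-shifting property: if X(z) = Z{x[n]}, then Z{x[n-d]} = z^(-d) * X(z)
X(z) = z/(z - 1/3) for x[n] = (1/3)^n * u[n]
Z{x[n-6]} = z^(-6) * z/(z - 1/3) = z^(-5)/(z - 1/3)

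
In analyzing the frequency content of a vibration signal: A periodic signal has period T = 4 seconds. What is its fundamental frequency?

The fundamental frequency is the reciprocal of the period.
f = 1/T = 1/(4) = 1/4 Hz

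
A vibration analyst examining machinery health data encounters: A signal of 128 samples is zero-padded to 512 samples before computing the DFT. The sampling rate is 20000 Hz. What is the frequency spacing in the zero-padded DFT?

Original DFT: N = 128, resolution = f_s/N = 20000/128 = 625/4 Hz
Zero-padded DFT: N = 512, resolution = f_s/N = 20000/512 = 625/16 Hz
Zero-padding interpolates the spectrum (finer frequency grid)
but does NOT improve the true spectral resolution (ability to resolve close frequencies).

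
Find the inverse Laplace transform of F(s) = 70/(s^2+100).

Standard pair: w/(s^2+w^2) <-> sin(wt)*u(t)
Recognize w^2 = 100, so w = 10; numerator 70 = 7*10.
f(t) = 7*sin(10t)*u(t)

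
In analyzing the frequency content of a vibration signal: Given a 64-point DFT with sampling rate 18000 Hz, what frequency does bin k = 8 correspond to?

The frequency of DFT bin k is: f_k = k * f_s / N
f_8 = 8 * 18000 / 64 = 2250 Hz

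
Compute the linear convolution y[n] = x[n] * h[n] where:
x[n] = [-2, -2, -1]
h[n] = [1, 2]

y[n] = sum_k x[k]*h[n-k]. Output length = len(x) + len(h) - 1 = 3 + 2 - 1 = 4.
y[0] = -2*1 = -2
y[1] = -2*1 + -2*2 = -6
y[2] = -1*1 + -2*2 = -5
y[3] = -1*2 = -2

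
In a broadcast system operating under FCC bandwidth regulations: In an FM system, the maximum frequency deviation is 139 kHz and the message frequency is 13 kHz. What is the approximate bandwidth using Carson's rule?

Carson's rule: BW = 2*(delta_f + f_m)
= 2*(139 + 13) kHz = 304 kHz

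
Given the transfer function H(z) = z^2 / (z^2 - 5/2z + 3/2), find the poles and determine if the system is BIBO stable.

Poles are roots of the denominator: z^2 - 5/2z + 3/2 = 0.
Quadratic formula: z = [-(-5/2) +/- sqrt((-5/2)^2 - 4*(3/2))] / 2
Discriminant = 25/4 - 6 = 1/4; sqrt = 1/2.
z = (5/2 +/- 1/2) / 2 => z = 3/2 or z = 1.
|p1| = 1, |p2| = 3/2.
For BIBO stability, all poles must lie inside the unit circle (|p| < 1).
System is UNSTABLE since at least one |p| >= 1.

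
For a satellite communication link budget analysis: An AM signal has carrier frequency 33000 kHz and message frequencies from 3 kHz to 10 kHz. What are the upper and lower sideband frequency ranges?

Upper sideband (USB) = fc + [fm_low, fm_high] = 33000 + [3, 10] = [33003, 33010] kHz
Lower sideband (LSB) = fc - [fm_high, fm_low] = 33000 - [10, 3] = [32990, 32997] kHz
Total occupied spectrum: 32990 kHz to 33010 kHz (plus carrier at 33000 kHz)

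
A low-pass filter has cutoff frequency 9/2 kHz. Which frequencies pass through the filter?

A low-pass filter passes all frequencies below the cutoff frequency 9/2 kHz and attenuates higher frequencies.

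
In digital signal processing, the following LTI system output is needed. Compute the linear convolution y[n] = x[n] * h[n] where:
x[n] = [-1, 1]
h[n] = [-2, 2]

y[n] = sum_k x[k]*h[n-k]. Output length = len(x) + len(h) - 1 = 2 + 2 - 1 = 3.
y[0] = -1*-2 = 2
y[1] = 1*-2 + -1*2 = -4
y[2] = 1*2 = 2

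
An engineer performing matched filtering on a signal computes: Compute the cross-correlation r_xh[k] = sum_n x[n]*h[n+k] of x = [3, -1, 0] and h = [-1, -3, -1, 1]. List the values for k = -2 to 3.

Both sequences indexed from 0 and zero outside their support.
Lags with overlap: k = -2 to 3.
  r_xh[-2] = x[2]*h[0] = 0
  r_xh[-1] = x[1]*h[0] + x[2]*h[1] = 1
  r_xh[0] = x[0]*h[0] + x[1]*h[1] + x[2]*h[2] = 0
  r_xh[1] = x[0]*h[1] + x[1]*h[2] + x[2]*h[3] = -8
  r_xh[2] = x[0]*h[2] + x[1]*h[3] = -4
  r_xh[3] = x[0]*h[3] = 3
r_xh = [0, 1, 0, -8, -4, 3] (for k = -2, ..., 3)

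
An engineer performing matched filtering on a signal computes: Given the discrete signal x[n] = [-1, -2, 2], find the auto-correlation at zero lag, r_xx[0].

The auto-correlation at zero lag r_xx[0] equals the signal energy.
r_xx[0] = sum of x[n]^2 = (-1)^2 + (-2)^2 + 2^2
= 1 + 4 + 4 = 9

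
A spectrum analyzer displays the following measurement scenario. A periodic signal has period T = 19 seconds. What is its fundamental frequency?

The fundamental frequency is the reciprocal of the period.
f = 1/T = 1/(19) = 1/19 Hz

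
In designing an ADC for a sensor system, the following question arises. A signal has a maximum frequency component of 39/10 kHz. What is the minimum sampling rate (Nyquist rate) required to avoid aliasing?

By the Nyquist-Shannon sampling theorem,
the minimum sampling rate (Nyquist rate) must be at least 2 * f_max.
Nyquist rate = 2 * 39/10 kHz = 39/5 kHz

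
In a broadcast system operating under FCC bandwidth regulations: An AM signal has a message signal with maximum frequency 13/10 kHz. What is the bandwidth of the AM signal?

In AM (double-sideband), the bandwidth is twice the message frequency.
BW = 2 * f_m = 2 * 13/10 kHz = 13/5 kHz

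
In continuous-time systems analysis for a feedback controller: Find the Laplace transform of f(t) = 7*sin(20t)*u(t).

Standard pair: sin(wt)*u(t) <-> w/(s^2+w^2)
With w = 20: L{7*sin(20t)*u(t)} = 140/(s^2+400)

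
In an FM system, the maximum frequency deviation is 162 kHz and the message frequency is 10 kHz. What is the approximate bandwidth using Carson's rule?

Carson's rule: BW = 2*(delta_f + f_m)
= 2*(162 + 10) kHz = 344 kHz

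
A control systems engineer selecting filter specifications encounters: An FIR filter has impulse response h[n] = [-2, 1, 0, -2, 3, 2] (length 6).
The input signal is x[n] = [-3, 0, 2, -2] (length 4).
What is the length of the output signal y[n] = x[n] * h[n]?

For linear convolution, the output length is:
len(y) = len(x) + len(h) - 1 = 4 + 6 - 1 = 9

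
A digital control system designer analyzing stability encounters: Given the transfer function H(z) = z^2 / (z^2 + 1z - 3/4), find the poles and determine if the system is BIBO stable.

Poles are roots of the denominator: z^2 + 1z - 3/4 = 0.
Quadratic formula: z = [-(1) +/- sqrt((1)^2 - 4*(-3/4))] / 2
Discriminant = 1 + 3 = 4; sqrt = 2.
z = (-1 +/- 2) / 2 => z = 1/2 or z = -3/2.
|p1| = 3/2, |p2| = 1/2.
For BIBO stability, all poles must lie inside the unit circle (|p| < 1).
System is UNSTABLE since at least one |p| >= 1.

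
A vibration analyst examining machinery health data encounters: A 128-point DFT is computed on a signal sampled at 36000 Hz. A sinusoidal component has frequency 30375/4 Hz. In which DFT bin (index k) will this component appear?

DFT frequency resolution = f_s/N = 36000/128 = 1125/4 Hz
Bin index k = f_signal / resolution = 30375/4 / 1125/4 = 27
The signal frequency 30375/4 Hz falls in DFT bin k = 27.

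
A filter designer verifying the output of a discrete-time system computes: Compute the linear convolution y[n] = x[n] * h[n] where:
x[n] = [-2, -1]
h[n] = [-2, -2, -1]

y[n] = sum_k x[k]*h[n-k]. Output length = len(x) + len(h) - 1 = 2 + 3 - 1 = 4.
y[0] = -2*-2 = 4
y[1] = -1*-2 + -2*-2 = 6
y[2] = -1*-2 + -2*-1 = 4
y[3] = -1*-1 = 1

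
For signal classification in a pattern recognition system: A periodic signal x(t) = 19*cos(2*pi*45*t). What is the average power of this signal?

Average power of A*cos(wt) is A^2/2.
P = 19^2 / 2 = 361/2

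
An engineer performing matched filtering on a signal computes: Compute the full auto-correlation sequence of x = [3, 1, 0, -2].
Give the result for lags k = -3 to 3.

r_xx[k] = sum_m x[m]*x[m+k], indexed from 0, for k = -3 to 3:
  r_xx[-3] = x[3]*x[0] = -6
  r_xx[-2] = x[2]*x[0] + x[3]*x[1] = -2
  r_xx[-1] = x[1]*x[0] + x[2]*x[1] + x[3]*x[2] = 3
  r_xx[0] = x[0]*x[0] + x[1]*x[1] + x[2]*x[2] + x[3]*x[3] = 14
  r_xx[1] = x[0]*x[1] + x[1]*x[2] + x[2]*x[3] = 3
  r_xx[2] = x[0]*x[2] + x[1]*x[3] = -2
  r_xx[3] = x[0]*x[3] = -6
r_xx = [-6, -2, 3, 14, 3, -2, -6]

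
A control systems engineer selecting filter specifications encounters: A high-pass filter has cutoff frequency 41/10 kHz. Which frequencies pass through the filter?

A high-pass filter passes all frequencies above the cutoff frequency 41/10 kHz and attenuates lower frequencies.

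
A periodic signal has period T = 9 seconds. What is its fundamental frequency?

The fundamental frequency is the reciprocal of the period.
f = 1/T = 1/(9) = 1/9 Hz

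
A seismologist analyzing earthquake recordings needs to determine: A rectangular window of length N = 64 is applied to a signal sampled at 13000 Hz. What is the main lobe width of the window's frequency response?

For a rectangular window of length N,
the main lobe width in frequency is 2*f_s/N.
= 2*13000/64 = 1625/4 Hz
This determines the minimum frequency separation for resolving two sinusoids.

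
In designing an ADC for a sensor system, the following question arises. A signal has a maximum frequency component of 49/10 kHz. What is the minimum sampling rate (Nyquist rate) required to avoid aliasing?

By the Nyquist-Shannon sampling theorem,
the minimum sampling rate (Nyquist rate) must be at least 2 * f_max.
Nyquist rate = 2 * 49/10 kHz = 49/5 kHz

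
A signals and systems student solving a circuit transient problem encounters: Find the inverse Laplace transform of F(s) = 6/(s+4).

Standard pair: k/(s+a) <-> k*e^(-at)*u(t)
With k=6, a=4: f(t) = 6*e^(-4t)*u(t)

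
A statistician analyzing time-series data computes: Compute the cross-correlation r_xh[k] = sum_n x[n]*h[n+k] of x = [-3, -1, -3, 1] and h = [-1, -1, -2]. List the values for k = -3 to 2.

Both sequences indexed from 0 and zero outside their support.
Lags with overlap: k = -3 to 2.
  r_xh[-3] = x[3]*h[0] = -1
  r_xh[-2] = x[2]*h[0] + x[3]*h[1] = 2
  r_xh[-1] = x[1]*h[0] + x[2]*h[1] + x[3]*h[2] = 2
  r_xh[0] = x[0]*h[0] + x[1]*h[1] + x[2]*h[2] = 10
  r_xh[1] = x[0]*h[1] + x[1]*h[2] = 5
  r_xh[2] = x[0]*h[2] = 6
r_xh = [-1, 2, 2, 10, 5, 6] (for k = -3, ..., 2)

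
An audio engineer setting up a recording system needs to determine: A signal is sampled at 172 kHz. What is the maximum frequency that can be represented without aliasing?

The maximum frequency that can be represented without aliasing
is the Nyquist frequency: f_max = f_s / 2 = 172 kHz / 2 = 86 kHz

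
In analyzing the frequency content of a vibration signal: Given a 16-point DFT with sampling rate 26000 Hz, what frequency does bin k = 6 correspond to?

The frequency of DFT bin k is: f_k = k * f_s / N
f_6 = 6 * 26000 / 16 = 9750 Hz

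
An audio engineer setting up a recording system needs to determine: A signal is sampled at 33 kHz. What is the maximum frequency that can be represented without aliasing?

The maximum frequency that can be represented without aliasing
is the Nyquist frequency: f_max = f_s / 2 = 33 kHz / 2 = 33/2 kHz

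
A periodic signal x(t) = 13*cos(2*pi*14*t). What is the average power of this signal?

Average power of A*cos(wt) is A^2/2.
P = 13^2 / 2 = 169/2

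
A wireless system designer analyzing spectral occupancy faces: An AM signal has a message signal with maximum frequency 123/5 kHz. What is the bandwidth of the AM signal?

In AM (double-sideband), the bandwidth is twice the message frequency.
BW = 2 * f_m = 2 * 123/5 kHz = 246/5 kHz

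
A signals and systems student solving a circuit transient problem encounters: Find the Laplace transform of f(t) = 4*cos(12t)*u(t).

Standard pair: cos(wt)*u(t) <-> s/(s^2+w^2)
With w = 12: L{4*cos(12t)*u(t)} = 4s/(s^2+144)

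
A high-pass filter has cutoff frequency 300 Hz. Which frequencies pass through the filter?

A high-pass filter passes all frequencies above the cutoff frequency 300 Hz and attenuates lower frequencies.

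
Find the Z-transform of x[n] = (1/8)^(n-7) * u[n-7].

Time-shifting property: if X(z) = Z{x[n]}, then Z{x[n-d]} = z^(-d) * X(z)
X(z) = z/(z - 1/8) for x[n] = (1/8)^n * u[n]
Z{x[n-7]} = z^(-7) * z/(z - 1/8) = z^(-6)/(z - 1/8)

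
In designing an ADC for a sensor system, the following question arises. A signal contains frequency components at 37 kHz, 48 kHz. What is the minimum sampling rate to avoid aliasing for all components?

The highest frequency component is f_max = 48 kHz.
Nyquist rate = 2 * f_max = 2 * 48 kHz = 96 kHz.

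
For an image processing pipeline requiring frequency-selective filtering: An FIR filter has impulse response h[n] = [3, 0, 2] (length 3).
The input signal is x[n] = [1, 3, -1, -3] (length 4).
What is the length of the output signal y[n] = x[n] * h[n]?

For linear convolution, the output length is:
len(y) = len(x) + len(h) - 1 = 4 + 3 - 1 = 6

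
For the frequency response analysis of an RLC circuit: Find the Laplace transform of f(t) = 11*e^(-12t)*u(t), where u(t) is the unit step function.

Standard Laplace transform pair:
e^(-at)*u(t) <-> 1/(s+a)
With a = 12: L{11*e^(-12t)*u(t)} = 11/(s+12), ROC: Re(s) > -12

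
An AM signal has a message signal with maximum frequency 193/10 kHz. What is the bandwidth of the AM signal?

In AM (double-sideband), the bandwidth is twice the message frequency.
BW = 2 * f_m = 2 * 193/10 kHz = 193/5 kHz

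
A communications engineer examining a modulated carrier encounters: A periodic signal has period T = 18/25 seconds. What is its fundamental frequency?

The fundamental frequency is the reciprocal of the period.
f = 1/T = 1/(18/25) = 25/18 Hz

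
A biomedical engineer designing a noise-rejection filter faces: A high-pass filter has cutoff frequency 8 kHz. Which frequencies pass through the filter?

A high-pass filter passes all frequencies above the cutoff frequency 8 kHz and attenuates lower frequencies.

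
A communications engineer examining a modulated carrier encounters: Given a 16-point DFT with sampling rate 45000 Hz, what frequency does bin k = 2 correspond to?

The frequency of DFT bin k is: f_k = k * f_s / N
f_2 = 2 * 45000 / 16 = 5625 Hz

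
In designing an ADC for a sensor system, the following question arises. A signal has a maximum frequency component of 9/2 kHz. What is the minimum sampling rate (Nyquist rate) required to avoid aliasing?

By the Nyquist-Shannon sampling theorem,
the minimum sampling rate (Nyquist rate) must be at least 2 * f_max.
Nyquist rate = 2 * 9/2 kHz = 9 kHz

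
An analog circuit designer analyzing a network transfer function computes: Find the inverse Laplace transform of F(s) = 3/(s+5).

Standard pair: k/(s+a) <-> k*e^(-at)*u(t)
With k=3, a=5: f(t) = 3*e^(-5t)*u(t)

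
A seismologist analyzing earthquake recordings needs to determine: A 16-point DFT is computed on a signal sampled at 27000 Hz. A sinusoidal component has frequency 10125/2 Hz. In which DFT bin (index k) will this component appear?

DFT frequency resolution = f_s/N = 27000/16 = 3375/2 Hz
Bin index k = f_signal / resolution = 10125/2 / 3375/2 = 3
The signal frequency 10125/2 Hz falls in DFT bin k = 3.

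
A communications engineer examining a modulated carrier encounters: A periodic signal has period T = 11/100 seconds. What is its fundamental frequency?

The fundamental frequency is the reciprocal of the period.
f = 1/T = 1/(11/100) = 100/11 Hz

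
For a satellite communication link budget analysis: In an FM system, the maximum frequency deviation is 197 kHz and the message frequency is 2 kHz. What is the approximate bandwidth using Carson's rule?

Carson's rule: BW = 2*(delta_f + f_m)
= 2*(197 + 2) kHz = 398 kHz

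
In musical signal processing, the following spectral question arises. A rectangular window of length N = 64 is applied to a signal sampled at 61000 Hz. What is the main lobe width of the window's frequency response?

For a rectangular window of length N,
the main lobe width in frequency is 2*f_s/N.
= 2*61000/64 = 7625/4 Hz
This determines the minimum frequency separation for resolving two sinusoids.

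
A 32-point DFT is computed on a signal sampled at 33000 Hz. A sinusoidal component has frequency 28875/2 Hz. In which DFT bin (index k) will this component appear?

DFT frequency resolution = f_s/N = 33000/32 = 4125/4 Hz
Bin index k = f_signal / resolution = 28875/2 / 4125/4 = 14
The signal frequency 28875/2 Hz falls in DFT bin k = 14.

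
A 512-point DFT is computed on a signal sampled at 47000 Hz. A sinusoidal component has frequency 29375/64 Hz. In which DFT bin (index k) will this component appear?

DFT frequency resolution = f_s/N = 47000/512 = 5875/64 Hz
Bin index k = f_signal / resolution = 29375/64 / 5875/64 = 5
The signal frequency 29375/64 Hz falls in DFT bin k = 5.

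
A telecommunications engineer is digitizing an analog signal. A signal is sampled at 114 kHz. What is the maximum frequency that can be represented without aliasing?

The maximum frequency that can be represented without aliasing
is the Nyquist frequency: f_max = f_s / 2 = 114 kHz / 2 = 57 kHz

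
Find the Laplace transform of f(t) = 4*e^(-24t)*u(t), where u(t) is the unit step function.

Standard Laplace transform pair:
e^(-at)*u(t) <-> 1/(s+a)
With a = 24: L{4*e^(-24t)*u(t)} = 4/(s+24), ROC: Re(s) > -24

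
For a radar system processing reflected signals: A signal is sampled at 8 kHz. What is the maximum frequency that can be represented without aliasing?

The maximum frequency that can be represented without aliasing
is the Nyquist frequency: f_max = f_s / 2 = 8 kHz / 2 = 4 kHz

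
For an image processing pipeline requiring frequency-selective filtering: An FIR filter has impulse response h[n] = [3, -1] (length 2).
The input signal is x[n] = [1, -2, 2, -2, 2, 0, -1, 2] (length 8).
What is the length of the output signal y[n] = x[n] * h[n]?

For linear convolution, the output length is:
len(y) = len(x) + len(h) - 1 = 8 + 2 - 1 = 9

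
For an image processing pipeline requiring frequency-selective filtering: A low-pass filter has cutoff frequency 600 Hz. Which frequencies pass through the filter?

A low-pass filter passes all frequencies below the cutoff frequency 600 Hz and attenuates higher frequencies.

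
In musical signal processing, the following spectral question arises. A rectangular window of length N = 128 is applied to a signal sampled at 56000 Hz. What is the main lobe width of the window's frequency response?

For a rectangular window of length N,
the main lobe width in frequency is 2*f_s/N.
= 2*56000/128 = 875 Hz
This determines the minimum frequency separation for resolving two sinusoids.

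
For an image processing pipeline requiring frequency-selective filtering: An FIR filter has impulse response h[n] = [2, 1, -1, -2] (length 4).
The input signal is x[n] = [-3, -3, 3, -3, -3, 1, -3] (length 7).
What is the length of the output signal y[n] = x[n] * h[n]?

For linear convolution, the output length is:
len(y) = len(x) + len(h) - 1 = 7 + 4 - 1 = 10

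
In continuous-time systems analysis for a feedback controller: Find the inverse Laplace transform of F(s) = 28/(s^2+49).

Standard pair: w/(s^2+w^2) <-> sin(wt)*u(t)
Recognize w^2 = 49, so w = 7; numerator 28 = 4*7.
f(t) = 4*sin(7t)*u(t)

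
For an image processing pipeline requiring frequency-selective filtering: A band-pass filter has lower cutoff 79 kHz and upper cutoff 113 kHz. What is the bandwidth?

Bandwidth = f_high - f_low
= 113 kHz - 79 kHz = 34 kHz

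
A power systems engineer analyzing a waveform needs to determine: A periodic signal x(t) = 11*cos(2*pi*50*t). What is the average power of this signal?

Average power of A*cos(wt) is A^2/2.
P = 11^2 / 2 = 121/2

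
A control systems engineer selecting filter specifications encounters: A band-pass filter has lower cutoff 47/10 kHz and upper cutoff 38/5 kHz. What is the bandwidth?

Bandwidth = f_high - f_low
= 38/5 kHz - 47/10 kHz = 29/10 kHz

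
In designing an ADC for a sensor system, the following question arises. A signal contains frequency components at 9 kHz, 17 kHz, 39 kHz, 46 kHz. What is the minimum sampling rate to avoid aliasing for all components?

The highest frequency component is f_max = 46 kHz.
Nyquist rate = 2 * f_max = 2 * 46 kHz = 92 kHz.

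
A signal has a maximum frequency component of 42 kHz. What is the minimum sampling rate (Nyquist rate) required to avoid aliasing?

By the Nyquist-Shannon sampling theorem,
the minimum sampling rate (Nyquist rate) must be at least 2 * f_max.
Nyquist rate = 2 * 42 kHz = 84 kHz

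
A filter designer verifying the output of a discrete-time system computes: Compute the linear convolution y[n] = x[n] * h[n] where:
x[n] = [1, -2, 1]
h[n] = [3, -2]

y[n] = sum_k x[k]*h[n-k]. Output length = len(x) + len(h) - 1 = 3 + 2 - 1 = 4.
y[0] = 1*3 = 3
y[1] = -2*3 + 1*-2 = -8
y[2] = 1*3 + -2*-2 = 7
y[3] = 1*-2 = -2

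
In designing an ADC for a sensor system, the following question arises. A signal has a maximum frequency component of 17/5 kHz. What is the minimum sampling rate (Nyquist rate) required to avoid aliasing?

By the Nyquist-Shannon sampling theorem,
the minimum sampling rate (Nyquist rate) must be at least 2 * f_max.
Nyquist rate = 2 * 17/5 kHz = 34/5 kHz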